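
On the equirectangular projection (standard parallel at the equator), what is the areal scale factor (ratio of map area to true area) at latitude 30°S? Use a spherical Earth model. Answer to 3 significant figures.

Plate carrée maps x = Rλ, y = Rφ. The meridian scale is h = 1 and the parallel scale is k = 1/cos φ = sec φ.
Areal scale = h·k = 1 × sec φ; at 30°, h = 1.000, k = 1.155, so h·k = 1.155.

1.15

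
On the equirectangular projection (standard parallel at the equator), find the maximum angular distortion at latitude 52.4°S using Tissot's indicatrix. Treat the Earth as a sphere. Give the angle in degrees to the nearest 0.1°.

28.0°

Plate carrée maps x = Rλ, y = Rφ. The meridian scale is h = 1 and the parallel scale is k = 1/cos φ = sec φ.
At 52.4°: h = 1.000, k = 1.639; principal scales a = 1.639, b = 1.000.
sin(ω/2) = (a − b)/(a + b) = 0.6390/2.639 = 0.2421, so ω = 2 arcsin(0.2421) ≈ 28.0°.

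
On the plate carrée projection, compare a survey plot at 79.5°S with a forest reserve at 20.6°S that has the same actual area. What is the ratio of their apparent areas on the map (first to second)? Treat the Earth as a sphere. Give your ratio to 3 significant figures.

Plate carrée maps x = Rλ, y = Rφ. The meridian scale is h = 1 and the parallel scale is k = 1/cos φ = sec φ.
Areal scale at 79.5°: h·k = 1.000 × 5.487 = 5.487.
Areal scale at 20.6°: h·k = 1.000 × 1.068 = 1.068.
Ratio = 5.487/1.068 ≈ 5.14.

5.14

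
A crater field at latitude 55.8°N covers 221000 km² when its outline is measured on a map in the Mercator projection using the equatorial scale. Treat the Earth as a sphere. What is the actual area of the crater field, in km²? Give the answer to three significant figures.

Mercator is conformal, so the point scale is isotropic: h = k = sec φ = 1/cos φ.
Areal scale = k² = sec²φ = 1/cos²(55.8°) = 1/0.5621² = 3.165.
True area = apparent / (areal scale) = 221000 / 3.165 ≈ 69800 km².

69800 km²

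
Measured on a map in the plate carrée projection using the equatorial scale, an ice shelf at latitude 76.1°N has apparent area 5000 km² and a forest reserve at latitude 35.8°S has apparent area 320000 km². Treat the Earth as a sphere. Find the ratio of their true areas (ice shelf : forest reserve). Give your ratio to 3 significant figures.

Plate carrée has h = 1 and k = sec φ, giving areal scale sec φ; true area = (apparent area) · cos φ.
True area of ice shelf: 5000 × cos(76.1°) = 5000 × 0.2402 = 1201 km².
True area of forest reserve: 320000 × cos(35.8°) = 320000 × 0.8111 = 259500 km².
Ratio = 1201 / 259500 ≈ 0.00463.

0.00463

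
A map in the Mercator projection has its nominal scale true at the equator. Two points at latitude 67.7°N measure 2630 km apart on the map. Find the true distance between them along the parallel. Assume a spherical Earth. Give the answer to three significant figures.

For Mercator, h = k = sec φ (a conformal cylindrical projection has a single point scale, 1/cos φ).
Along the parallel at 67.7°, map distances are exaggerated by k = sec 67.7° = 2.635.
True distance = 2630 / 2.635 = 2630 × cos 67.7° ≈ 998 km.

998 km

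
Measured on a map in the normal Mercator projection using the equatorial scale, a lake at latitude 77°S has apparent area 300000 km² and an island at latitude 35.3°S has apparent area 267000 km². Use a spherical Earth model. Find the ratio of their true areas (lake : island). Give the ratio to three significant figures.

0.0854

On Mercator the areal scale is sec²φ, so true area = apparent × cos²φ.
True area of lake: 300000 × cos²(77°) = 300000 × 0.05060 = 15180 km².
True area of island: 267000 × cos²(35.3°) = 267000 × 0.6661 = 177800 km².
Ratio = 15180 / 177800 ≈ 0.0854.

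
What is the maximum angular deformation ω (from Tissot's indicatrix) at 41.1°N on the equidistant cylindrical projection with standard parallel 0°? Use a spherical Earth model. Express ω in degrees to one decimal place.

For the equirectangular projection with φ₀ = 0 (plate carrée), h = 1 along meridians and k = sec φ along parallels.
At 41.1°: h = 1.000, k = 1.327; principal scales a = 1.327, b = 1.000.
sin(ω/2) = (a − b)/(a + b) = 0.3270/2.327 = 0.1405, so ω = 2 arcsin(0.1405) ≈ 16.2°.

16.2°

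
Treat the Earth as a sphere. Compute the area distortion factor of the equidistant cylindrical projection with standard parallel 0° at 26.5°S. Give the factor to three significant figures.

1.12

For the equirectangular projection with φ₀ = 0 (plate carrée), h = 1 along meridians and k = sec φ along parallels.
Areal scale = h·k = 1 × sec φ; at 26.5°, h = 1.000, k = 1.117, so h·k = 1.117.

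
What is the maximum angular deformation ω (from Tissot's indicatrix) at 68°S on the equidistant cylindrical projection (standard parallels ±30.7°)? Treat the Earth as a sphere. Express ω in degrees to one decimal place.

46.3°

With standard parallel φ₀ = 30.7°, the equirectangular projection gives x = Rλ cos φ₀, y = Rφ, so h = 1 and k = cos 30.7° / cos φ.
At 68°: h = 1.000, k = 2.295; principal scales a = 2.295, b = 1.000.
sin(ω/2) = (a − b)/(a + b) = 1.295/3.295 = 0.3931, so ω = 2 arcsin(0.3931) ≈ 46.3°.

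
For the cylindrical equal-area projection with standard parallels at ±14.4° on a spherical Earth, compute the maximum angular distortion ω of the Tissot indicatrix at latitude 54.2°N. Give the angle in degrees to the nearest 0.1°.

55.5°

For cylindrical equal-area with standard parallel φ₀, h = cos φ / cos φ₀ and k = cos φ₀ / cos φ, so h·k = 1.
At 54.2°: h = 0.6039, k = 1.656; principal scales a = 1.656, b = 0.6039.
sin(ω/2) = (a − b)/(a + b) = 1.052/2.260 = 0.4655, so ω = 2 arcsin(0.4655) ≈ 55.5°.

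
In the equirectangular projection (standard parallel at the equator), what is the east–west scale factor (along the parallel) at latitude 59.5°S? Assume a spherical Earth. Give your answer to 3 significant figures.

Plate carrée maps x = Rλ, y = Rφ. The meridian scale is h = 1 and the parallel scale is k = 1/cos φ = sec φ.
k = 1/cos 59.5° = 1/0.5075 = 1.970.

1.97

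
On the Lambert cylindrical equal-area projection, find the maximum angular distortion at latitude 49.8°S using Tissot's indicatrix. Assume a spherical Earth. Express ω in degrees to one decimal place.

The Lambert cylindrical equal-area projection is the cylindrical equal-area projection with its standard parallel at the equator (φ₀ = 0). For cylindrical equal-area with standard parallel φ₀, h = cos φ / cos φ₀ and k = cos φ₀ / cos φ, so h·k = 1.
At 49.8°: h = 0.6455, k = 1.549; principal scales a = 1.549, b = 0.6455.
sin(ω/2) = (a − b)/(a + b) = 0.9038/2.195 = 0.4118, so ω = 2 arcsin(0.4118) ≈ 48.6°.

48.6°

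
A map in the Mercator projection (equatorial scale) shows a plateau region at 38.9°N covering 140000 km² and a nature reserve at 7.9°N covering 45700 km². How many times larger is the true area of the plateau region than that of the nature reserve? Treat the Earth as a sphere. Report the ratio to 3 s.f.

Since Mercator area scale is 1/cos²φ, the true area equals the apparent area multiplied by cos²φ.
True area of plateau region: 140000 × cos²(38.9°) = 140000 × 0.6057 = 84790 km².
True area of nature reserve: 45700 × cos²(7.9°) = 45700 × 0.9811 = 44840 km².
Ratio = 84790 / 44840 ≈ 1.89.

1.89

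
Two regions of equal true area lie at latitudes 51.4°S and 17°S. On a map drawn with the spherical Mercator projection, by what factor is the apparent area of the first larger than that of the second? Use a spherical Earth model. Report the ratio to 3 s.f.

On Mercator, area is exaggerated by sec²φ = 1/cos²φ.
At 51.4°: sec²(51.4°) = 1/0.6239² = 2.569.
At 17°: sec²(17°) = 1/0.9563² = 1.093.
Ratio = 2.569/1.093 = cos²(17°)/cos²(51.4°) ≈ 2.35.

2.35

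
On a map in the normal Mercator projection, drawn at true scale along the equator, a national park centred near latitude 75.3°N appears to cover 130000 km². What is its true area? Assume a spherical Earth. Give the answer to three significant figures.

8370 km²

Mercator is conformal, so the point scale is isotropic: h = k = sec φ = 1/cos φ.
Areal scale = k² = sec²φ = 1/cos²(75.3°) = 1/0.2538² = 15.53.
True area = apparent / (areal scale) = 130000 / 15.53 ≈ 8370 km².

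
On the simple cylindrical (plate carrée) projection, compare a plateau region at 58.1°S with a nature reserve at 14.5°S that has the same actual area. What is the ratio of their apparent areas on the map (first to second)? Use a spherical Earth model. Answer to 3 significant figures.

1.83

Plate carrée maps x = Rλ, y = Rφ. The meridian scale is h = 1 and the parallel scale is k = 1/cos φ = sec φ.
Areal scale at 58.1°: h·k = 1.000 × 1.892 = 1.892.
Areal scale at 14.5°: h·k = 1.000 × 1.033 = 1.033.
Ratio = 1.892/1.033 ≈ 1.83.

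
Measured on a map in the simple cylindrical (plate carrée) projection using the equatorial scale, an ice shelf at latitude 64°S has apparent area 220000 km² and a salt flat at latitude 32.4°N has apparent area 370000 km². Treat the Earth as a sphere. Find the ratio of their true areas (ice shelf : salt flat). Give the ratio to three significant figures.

0.309

Plate carrée has h = 1 and k = sec φ, giving areal scale sec φ; true area = (apparent area) · cos φ.
True area of ice shelf: 220000 × cos(64°) = 220000 × 0.4384 = 96440 km².
True area of salt flat: 370000 × cos(32.4°) = 370000 × 0.8443 = 312400 km².
Ratio = 96440 / 312400 ≈ 0.309.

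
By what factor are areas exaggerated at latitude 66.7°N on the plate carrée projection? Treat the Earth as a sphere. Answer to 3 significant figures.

In the plate carrée (x = Rλ, y = Rφ), meridians are true-scale (h = 1) and parallels are stretched by k = sec φ.
Areal scale = h·k = 1 × sec φ; at 66.7°, h = 1.000, k = 2.528, so h·k = 2.528.

2.53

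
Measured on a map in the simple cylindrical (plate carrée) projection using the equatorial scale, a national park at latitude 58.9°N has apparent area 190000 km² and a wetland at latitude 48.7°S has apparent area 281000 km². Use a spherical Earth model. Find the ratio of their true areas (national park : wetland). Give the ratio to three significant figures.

Plate carrée has h = 1 and k = sec φ, giving areal scale sec φ; true area = (apparent area) · cos φ.
True area of national park: 190000 × cos(58.9°) = 190000 × 0.5165 = 98140 km².
True area of wetland: 281000 × cos(48.7°) = 281000 × 0.6600 = 185500 km².
Ratio = 98140 / 185500 ≈ 0.529.

0.529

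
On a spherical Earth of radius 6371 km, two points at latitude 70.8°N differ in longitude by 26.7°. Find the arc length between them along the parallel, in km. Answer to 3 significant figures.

Arc length along a parallel = R cos φ · Δλ (with Δλ in radians).
= 6371 × cos 70.8° × (26.7° × π/180) = 6371 × 0.3289 × 0.4660 ≈ 976 km.

976 km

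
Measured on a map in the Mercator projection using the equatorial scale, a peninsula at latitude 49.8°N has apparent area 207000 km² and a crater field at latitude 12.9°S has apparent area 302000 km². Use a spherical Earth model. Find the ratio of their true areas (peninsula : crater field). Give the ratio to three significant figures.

On Mercator the areal scale is sec²φ, so true area = apparent × cos²φ.
True area of peninsula: 207000 × cos²(49.8°) = 207000 × 0.4166 = 86240 km².
True area of crater field: 302000 × cos²(12.9°) = 302000 × 0.9502 = 286900 km².
Ratio = 86240 / 286900 ≈ 0.301.

0.301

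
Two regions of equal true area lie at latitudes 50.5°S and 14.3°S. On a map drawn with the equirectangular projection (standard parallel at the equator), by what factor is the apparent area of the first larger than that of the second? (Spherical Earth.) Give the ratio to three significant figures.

In the plate carrée (x = Rλ, y = Rφ), meridians are true-scale (h = 1) and parallels are stretched by k = sec φ.
Areal scale at 50.5°: h·k = 1.000 × 1.572 = 1.572.
Areal scale at 14.3°: h·k = 1.000 × 1.032 = 1.032.
Ratio = 1.572/1.032 ≈ 1.52.

1.52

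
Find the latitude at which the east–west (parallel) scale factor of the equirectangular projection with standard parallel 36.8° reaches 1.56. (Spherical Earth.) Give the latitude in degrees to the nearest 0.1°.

59.1°

With standard parallel φ₀ = 36.8°, the equirectangular projection gives x = Rλ cos φ₀, y = Rφ, so h = 1 and k = cos 36.8° / cos φ.
k = cos φ₀ / cos φ = 1.56  ⇒  cos φ = cos 36.8° / 1.56 = 0.5133.
φ = arccos(0.5133) ≈ 59.1°.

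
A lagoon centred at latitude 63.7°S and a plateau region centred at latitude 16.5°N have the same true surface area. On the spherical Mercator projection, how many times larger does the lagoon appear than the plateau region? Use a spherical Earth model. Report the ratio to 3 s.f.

Mercator is conformal with k = sec φ, so areal scale = k² = sec²φ.
At 63.7°: sec²(63.7°) = 1/0.4431² = 5.094.
At 16.5°: sec²(16.5°) = 1/0.9588² = 1.088.
Ratio = 5.094/1.088 = cos²(16.5°)/cos²(63.7°) ≈ 4.68.

4.68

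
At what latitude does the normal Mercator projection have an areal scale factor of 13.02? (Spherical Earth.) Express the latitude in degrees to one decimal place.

Mercator areal scale is sec²φ.
sec²φ = 13.02  ⇒  cos²φ = 0.07680  ⇒  cos φ = 0.2771.
φ = arccos(0.2771) ≈ 73.9°.

73.9°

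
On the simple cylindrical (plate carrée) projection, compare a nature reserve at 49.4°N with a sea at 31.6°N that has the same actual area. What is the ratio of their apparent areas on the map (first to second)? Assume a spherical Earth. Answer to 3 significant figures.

1.31

In the plate carrée (x = Rλ, y = Rφ), meridians are true-scale (h = 1) and parallels are stretched by k = sec φ.
Areal scale at 49.4°: h·k = 1.000 × 1.537 = 1.537.
Areal scale at 31.6°: h·k = 1.000 × 1.174 = 1.174.
Ratio = 1.537/1.174 ≈ 1.31.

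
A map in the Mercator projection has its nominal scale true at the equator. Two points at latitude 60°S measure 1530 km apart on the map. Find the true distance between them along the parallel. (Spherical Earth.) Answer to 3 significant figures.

The Mercator projection is conformal; its linear scale factor is the same in every direction and equals sec φ = 1/cos φ.
Along the parallel at 60°, map distances are exaggerated by k = sec 60° = 2.000.
True distance = 1530 / 2.000 = 1530 × cos 60° ≈ 765 km.

765 km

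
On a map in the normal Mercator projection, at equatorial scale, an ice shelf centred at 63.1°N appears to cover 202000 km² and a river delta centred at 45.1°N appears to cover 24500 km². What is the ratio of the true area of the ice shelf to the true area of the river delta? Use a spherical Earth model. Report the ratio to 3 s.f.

3.39

On Mercator the areal scale is sec²φ, so true area = apparent × cos²φ.
True area of ice shelf: 202000 × cos²(63.1°) = 202000 × 0.2047 = 41350 km².
True area of river delta: 24500 × cos²(45.1°) = 24500 × 0.4983 = 12210 km².
Ratio = 41350 / 12210 ≈ 3.39.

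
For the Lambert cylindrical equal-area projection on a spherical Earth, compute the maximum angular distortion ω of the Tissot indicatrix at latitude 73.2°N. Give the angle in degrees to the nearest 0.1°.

115.5°

The Lambert cylindrical equal-area projection is the cylindrical equal-area projection with its standard parallel at the equator (φ₀ = 0). A cylindrical equal-area projection with standard parallel φ₀ has meridian scale h = cos φ / cos φ₀ and parallel scale k = cos φ₀ / cos φ (so areas are preserved, h·k = 1).
At 73.2°: h = 0.2890, k = 3.460; principal scales a = 3.460, b = 0.2890.
sin(ω/2) = (a − b)/(a + b) = 3.171/3.749 = 0.8458, so ω = 2 arcsin(0.8458) ≈ 115.5°.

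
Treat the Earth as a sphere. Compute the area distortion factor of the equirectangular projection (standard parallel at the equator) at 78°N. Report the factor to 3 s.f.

For the equirectangular projection with φ₀ = 0 (plate carrée), h = 1 along meridians and k = sec φ along parallels.
Areal scale = h·k = 1 × sec φ; at 78°, h = 1.000, k = 4.810, so h·k = 4.810.

4.81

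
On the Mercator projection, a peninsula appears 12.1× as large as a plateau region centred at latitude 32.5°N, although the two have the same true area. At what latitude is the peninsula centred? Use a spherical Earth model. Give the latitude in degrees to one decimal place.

76.0°

On Mercator, (apparent₁)/(apparent₂) = sec²φ₁ / sec²φ₂ when true areas are equal.
cos²φ₂ / cos²φ₁ = 12.1  ⇒  cos φ₁ = cos 32.5° / √12.1 = 0.8434/3.479 = 0.2425.
φ₁ = arccos(0.2425) ≈ 76.0°.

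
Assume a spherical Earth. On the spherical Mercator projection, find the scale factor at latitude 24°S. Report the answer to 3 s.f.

1.09

The Mercator projection is conformal; its linear scale factor is the same in every direction and equals sec φ = 1/cos φ.
k = 1/cos 24° = 1/0.9135 = 1.095.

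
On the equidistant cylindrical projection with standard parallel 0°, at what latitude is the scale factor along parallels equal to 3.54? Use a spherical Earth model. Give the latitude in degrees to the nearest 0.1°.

73.6°

Plate carrée: h = 1, k = sec φ along parallels.
sec φ = 3.54  ⇒  cos φ = 0.2825  ⇒  φ ≈ 73.6°.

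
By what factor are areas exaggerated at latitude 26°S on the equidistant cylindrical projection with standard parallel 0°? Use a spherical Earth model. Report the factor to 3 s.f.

1.11

Plate carrée maps x = Rλ, y = Rφ. The meridian scale is h = 1 and the parallel scale is k = 1/cos φ = sec φ.
Areal scale = h·k = 1 × sec φ; at 26°, h = 1.000, k = 1.113, so h·k = 1.113.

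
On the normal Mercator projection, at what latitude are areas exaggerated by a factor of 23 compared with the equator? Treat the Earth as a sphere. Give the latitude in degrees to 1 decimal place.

78.0°

Mercator areal scale is sec²φ.
sec²φ = 23  ⇒  cos²φ = 0.04348  ⇒  cos φ = 0.2085.
φ = arccos(0.2085) ≈ 78.0°.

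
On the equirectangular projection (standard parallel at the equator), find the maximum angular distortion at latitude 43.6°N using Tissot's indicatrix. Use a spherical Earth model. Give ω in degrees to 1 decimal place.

18.4°

In the plate carrée (x = Rλ, y = Rφ), meridians are true-scale (h = 1) and parallels are stretched by k = sec φ.
At 43.6°: h = 1.000, k = 1.381; principal scales a = 1.381, b = 1.000.
sin(ω/2) = (a − b)/(a + b) = 0.3809/2.381 = 0.1600, so ω = 2 arcsin(0.1600) ≈ 18.4°.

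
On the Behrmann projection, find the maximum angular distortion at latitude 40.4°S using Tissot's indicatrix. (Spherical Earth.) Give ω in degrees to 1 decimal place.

Behrmann is a cylindrical equal-area projection with standard parallels at ±30°. Cylindrical equal-area (φ₀ = 30°): h = cos φ / cos 30° along meridians, k = cos 30° / cos φ along parallels; h·k = 1.
At 40.4°: h = 0.8793, k = 1.137; principal scales a = 1.137, b = 0.8793.
sin(ω/2) = (a − b)/(a + b) = 0.2579/2.017 = 0.1279, so ω = 2 arcsin(0.1279) ≈ 14.7°.

14.7°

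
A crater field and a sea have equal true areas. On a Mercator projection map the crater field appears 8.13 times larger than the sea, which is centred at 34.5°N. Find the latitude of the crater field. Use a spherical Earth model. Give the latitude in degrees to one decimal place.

73.2°

For equal true areas on Mercator, apparent areas scale as sec²φ, so the ratio is cos²φ₂ / cos²φ₁.
cos²φ₂ / cos²φ₁ = 8.13  ⇒  cos φ₁ = cos 34.5° / √8.13 = 0.8241/2.851 = 0.2890.
φ₁ = arccos(0.2890) ≈ 73.2°.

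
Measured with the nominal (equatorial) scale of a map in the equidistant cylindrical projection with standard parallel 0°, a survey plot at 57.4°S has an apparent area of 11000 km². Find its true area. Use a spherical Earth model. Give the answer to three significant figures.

For the equirectangular projection with φ₀ = 0 (plate carrée), h = 1 along meridians and k = sec φ along parallels.
Areal scale = h·k = 1 × sec φ; at 57.4°, h = 1.000, k = 1.856, so h·k = 1.856.
True area = apparent / (areal scale) = 11000 / 1.856 ≈ 5930 km².

5930 km²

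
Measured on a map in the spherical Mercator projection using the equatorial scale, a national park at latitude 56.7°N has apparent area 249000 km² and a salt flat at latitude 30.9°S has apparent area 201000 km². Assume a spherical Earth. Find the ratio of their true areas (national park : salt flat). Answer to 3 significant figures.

0.507

On Mercator the areal scale is sec²φ, so true area = apparent × cos²φ.
True area of national park: 249000 × cos²(56.7°) = 249000 × 0.3014 = 75060 km².
True area of salt flat: 201000 × cos²(30.9°) = 201000 × 0.7363 = 148000 km².
Ratio = 75060 / 148000 ≈ 0.507.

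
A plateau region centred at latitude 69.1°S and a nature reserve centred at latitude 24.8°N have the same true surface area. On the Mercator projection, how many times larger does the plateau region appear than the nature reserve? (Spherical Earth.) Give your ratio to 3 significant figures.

6.48

Mercator areal scale is sec²φ.
At 69.1°: sec²(69.1°) = 1/0.3567² = 7.858.
At 24.8°: sec²(24.8°) = 1/0.9078² = 1.214.
Ratio = 7.858/1.214 = cos²(24.8°)/cos²(69.1°) ≈ 6.48.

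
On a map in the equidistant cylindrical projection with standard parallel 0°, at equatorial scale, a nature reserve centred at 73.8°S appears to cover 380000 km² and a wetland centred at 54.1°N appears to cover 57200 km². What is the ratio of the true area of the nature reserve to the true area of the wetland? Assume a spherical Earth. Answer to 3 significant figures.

Plate carrée has h = 1 and k = sec φ, giving areal scale sec φ; true area = (apparent area) · cos φ.
True area of nature reserve: 380000 × cos(73.8°) = 380000 × 0.2790 = 106000 km².
True area of wetland: 57200 × cos(54.1°) = 57200 × 0.5864 = 33540 km².
Ratio = 106000 / 33540 ≈ 3.16.

3.16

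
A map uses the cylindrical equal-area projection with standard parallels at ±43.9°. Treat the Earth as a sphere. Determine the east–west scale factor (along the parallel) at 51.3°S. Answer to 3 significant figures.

1.15

Cylindrical equal-area (φ₀ = 43.9°): h = cos φ / cos 43.9° along meridians, k = cos 43.9° / cos φ along parallels; h·k = 1.
k = cos 43.9° / cos 51.3° = 0.7206/0.6252 = 1.152.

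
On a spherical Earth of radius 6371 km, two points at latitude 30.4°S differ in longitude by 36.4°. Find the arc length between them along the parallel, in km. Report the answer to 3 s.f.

3490 km

Arc length along a parallel = R cos φ · Δλ (with Δλ in radians).
= 6371 × cos 30.4° × (36.4° × π/180) = 6371 × 0.8625 × 0.6353 ≈ 3490 km.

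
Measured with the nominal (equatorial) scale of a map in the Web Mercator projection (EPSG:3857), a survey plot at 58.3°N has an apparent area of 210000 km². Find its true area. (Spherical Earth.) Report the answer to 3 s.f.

58000 km²

Mercator is conformal, so the point scale is isotropic: h = k = sec φ = 1/cos φ.
Areal scale = k² = sec²φ = 1/cos²(58.3°) = 1/0.5255² = 3.622.
True area = apparent / (areal scale) = 210000 / 3.622 ≈ 58000 km².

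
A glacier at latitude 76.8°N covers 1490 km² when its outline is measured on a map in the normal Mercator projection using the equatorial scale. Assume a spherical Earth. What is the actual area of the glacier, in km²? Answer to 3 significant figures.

The Mercator projection is conformal; its linear scale factor is the same in every direction and equals sec φ = 1/cos φ.
Areal scale = k² = sec²φ = 1/cos²(76.8°) = 1/0.2284² = 19.18.
True area = apparent / (areal scale) = 1490 / 19.18 ≈ 77.7 km².

77.7 km²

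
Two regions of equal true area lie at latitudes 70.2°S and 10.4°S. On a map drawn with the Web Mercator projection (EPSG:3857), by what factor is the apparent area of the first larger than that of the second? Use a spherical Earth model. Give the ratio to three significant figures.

8.43

Mercator is conformal with k = sec φ, so areal scale = k² = sec²φ.
At 70.2°: sec²(70.2°) = 1/0.3387² = 8.715.
At 10.4°: sec²(10.4°) = 1/0.9836² = 1.034.
Ratio = 8.715/1.034 = cos²(10.4°)/cos²(70.2°) ≈ 8.43.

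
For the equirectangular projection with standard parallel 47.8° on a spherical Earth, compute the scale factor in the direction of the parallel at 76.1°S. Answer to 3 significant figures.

2.80

In the equirectangular projection with standard parallel φ₀ = 47.8° (x = Rλ cos φ₀, y = Rφ), meridians are true-scale (h = 1) and the parallel scale is k = cos φ₀ / cos φ.
k = cos 47.8° / cos 76.1° = 0.6717/0.2402 = 2.796.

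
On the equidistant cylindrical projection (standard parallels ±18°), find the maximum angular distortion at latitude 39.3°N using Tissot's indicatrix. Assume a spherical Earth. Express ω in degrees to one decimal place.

11.8°

In the equirectangular projection with standard parallel φ₀ = 18° (x = Rλ cos φ₀, y = Rφ), meridians are true-scale (h = 1) and the parallel scale is k = cos φ₀ / cos φ.
At 39.3°: h = 1.000, k = 1.229; principal scales a = 1.229, b = 1.000.
sin(ω/2) = (a − b)/(a + b) = 0.2290/2.229 = 0.1027, so ω = 2 arcsin(0.1027) ≈ 11.8°.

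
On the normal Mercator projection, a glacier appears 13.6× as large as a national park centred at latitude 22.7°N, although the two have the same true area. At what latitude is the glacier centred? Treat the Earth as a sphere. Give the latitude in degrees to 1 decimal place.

Mercator areal scale is sec²φ, so apparent-area ratio = sec²φ₁ / sec²φ₂ = cos²φ₂ / cos²φ₁.
cos²φ₂ / cos²φ₁ = 13.6  ⇒  cos φ₁ = cos 22.7° / √13.6 = 0.9225/3.688 = 0.2502.
φ₁ = arccos(0.2502) ≈ 75.5°.

75.5°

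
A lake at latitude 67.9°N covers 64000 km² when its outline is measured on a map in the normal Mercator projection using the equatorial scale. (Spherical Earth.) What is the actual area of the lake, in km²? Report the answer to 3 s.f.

For Mercator, h = k = sec φ (a conformal cylindrical projection has a single point scale, 1/cos φ).
Areal scale = k² = sec²φ = 1/cos²(67.9°) = 1/0.3762² = 7.065.
True area = apparent / (areal scale) = 64000 / 7.065 ≈ 9060 km².

9060 km²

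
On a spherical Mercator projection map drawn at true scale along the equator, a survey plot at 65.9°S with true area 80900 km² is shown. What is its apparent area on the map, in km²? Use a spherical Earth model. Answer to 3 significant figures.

485000 km²

For Mercator, h = k = sec φ (a conformal cylindrical projection has a single point scale, 1/cos φ).
Areal scale = k² = sec²φ = 1/cos²(65.9°) = 1/0.4083² = 5.998.
Apparent area = 80900 × 5.998 ≈ 485000 km².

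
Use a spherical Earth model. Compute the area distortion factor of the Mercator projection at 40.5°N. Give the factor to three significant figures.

The Mercator projection is conformal; its linear scale factor is the same in every direction and equals sec φ = 1/cos φ.
Areal scale = k² = sec²φ = 1/cos²(40.5°) = 1/0.7604² = 1.729.

1.73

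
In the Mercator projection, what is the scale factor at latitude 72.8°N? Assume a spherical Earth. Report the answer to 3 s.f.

3.38

Mercator is conformal, so the point scale is isotropic: h = k = sec φ = 1/cos φ.
k = 1/cos 72.8° = 1/0.2957 = 3.382.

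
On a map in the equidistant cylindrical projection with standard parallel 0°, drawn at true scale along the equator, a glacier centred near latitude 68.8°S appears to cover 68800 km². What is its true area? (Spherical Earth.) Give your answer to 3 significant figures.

24900 km²

For the equirectangular projection with φ₀ = 0 (plate carrée), h = 1 along meridians and k = sec φ along parallels.
Areal scale = h·k = 1 × sec φ; at 68.8°, h = 1.000, k = 2.765, so h·k = 2.765.
True area = apparent / (areal scale) = 68800 / 2.765 ≈ 24900 km².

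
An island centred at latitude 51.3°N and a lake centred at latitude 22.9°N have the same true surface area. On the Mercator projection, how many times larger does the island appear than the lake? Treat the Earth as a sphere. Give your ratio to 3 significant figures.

2.17

Mercator is conformal with k = sec φ, so areal scale = k² = sec²φ.
At 51.3°: sec²(51.3°) = 1/0.6252² = 2.558.
At 22.9°: sec²(22.9°) = 1/0.9212² = 1.178.
Ratio = 2.558/1.178 = cos²(22.9°)/cos²(51.3°) ≈ 2.17.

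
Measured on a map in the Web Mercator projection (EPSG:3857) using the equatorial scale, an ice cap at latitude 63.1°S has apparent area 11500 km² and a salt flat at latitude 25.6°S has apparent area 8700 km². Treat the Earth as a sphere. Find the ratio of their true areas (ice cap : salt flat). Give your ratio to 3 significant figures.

On Mercator the areal scale is sec²φ, so true area = apparent × cos²φ.
True area of ice cap: 11500 × cos²(63.1°) = 11500 × 0.2047 = 2354 km².
True area of salt flat: 8700 × cos²(25.6°) = 8700 × 0.8133 = 7076 km².
Ratio = 2354 / 7076 ≈ 0.333.

0.333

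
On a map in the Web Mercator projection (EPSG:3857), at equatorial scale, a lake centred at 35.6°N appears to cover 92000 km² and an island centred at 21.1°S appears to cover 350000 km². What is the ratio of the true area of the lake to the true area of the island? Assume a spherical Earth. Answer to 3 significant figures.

Mercator's areal exaggeration is sec²φ; hence true area = (apparent area) · cos²φ.
True area of lake: 92000 × cos²(35.6°) = 92000 × 0.6611 = 60820 km².
True area of island: 350000 × cos²(21.1°) = 350000 × 0.8704 = 304600 km².
Ratio = 60820 / 304600 ≈ 0.200.

0.200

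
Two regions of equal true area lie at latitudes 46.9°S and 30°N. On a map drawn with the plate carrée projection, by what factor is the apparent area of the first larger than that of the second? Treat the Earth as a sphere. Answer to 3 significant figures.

Plate carrée maps x = Rλ, y = Rφ. The meridian scale is h = 1 and the parallel scale is k = 1/cos φ = sec φ.
Areal scale at 46.9°: h·k = 1.000 × 1.464 = 1.464.
Areal scale at 30°: h·k = 1.000 × 1.155 = 1.155.
Ratio = 1.464/1.155 ≈ 1.27.

1.27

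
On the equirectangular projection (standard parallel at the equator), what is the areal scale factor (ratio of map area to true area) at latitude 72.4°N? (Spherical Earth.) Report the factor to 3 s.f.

3.31

In the plate carrée (x = Rλ, y = Rφ), meridians are true-scale (h = 1) and parallels are stretched by k = sec φ.
Areal scale = h·k = 1 × sec φ; at 72.4°, h = 1.000, k = 3.307, so h·k = 3.307.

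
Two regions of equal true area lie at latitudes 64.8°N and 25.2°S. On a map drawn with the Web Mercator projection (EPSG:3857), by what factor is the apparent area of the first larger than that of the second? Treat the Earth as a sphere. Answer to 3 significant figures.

4.52

On Mercator, area is exaggerated by sec²φ = 1/cos²φ.
At 64.8°: sec²(64.8°) = 1/0.4258² = 5.516.
At 25.2°: sec²(25.2°) = 1/0.9048² = 1.221.
Ratio = 5.516/1.221 = cos²(25.2°)/cos²(64.8°) ≈ 4.52.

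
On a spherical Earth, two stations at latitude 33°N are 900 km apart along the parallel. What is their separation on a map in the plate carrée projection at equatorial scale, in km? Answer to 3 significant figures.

For the equirectangular projection with φ₀ = 0 (plate carrée), h = 1 along meridians and k = sec φ along parallels.
Along the parallel, k = sec 33° = 1/0.8387 = 1.192.
Map distance = 900 × 1.192 ≈ 1070 km.

1070 km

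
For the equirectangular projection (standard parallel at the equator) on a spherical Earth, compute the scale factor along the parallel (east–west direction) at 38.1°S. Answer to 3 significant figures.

For the equirectangular projection with φ₀ = 0 (plate carrée), h = 1 along meridians and k = sec φ along parallels.
k = 1/cos 38.1° = 1/0.7869 = 1.271.

1.27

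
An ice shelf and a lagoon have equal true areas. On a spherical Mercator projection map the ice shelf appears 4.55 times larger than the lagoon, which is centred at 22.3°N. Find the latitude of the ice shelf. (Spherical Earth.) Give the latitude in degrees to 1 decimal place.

64.3°

On Mercator, (apparent₁)/(apparent₂) = sec²φ₁ / sec²φ₂ when true areas are equal.
cos²φ₂ / cos²φ₁ = 4.55  ⇒  cos φ₁ = cos 22.3° / √4.55 = 0.9252/2.133 = 0.4337.
φ₁ = arccos(0.4337) ≈ 64.3°.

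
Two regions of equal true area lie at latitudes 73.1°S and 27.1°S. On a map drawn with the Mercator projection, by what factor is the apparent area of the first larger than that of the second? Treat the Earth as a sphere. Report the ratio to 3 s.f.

Mercator areal scale is sec²φ.
At 73.1°: sec²(73.1°) = 1/0.2907² = 11.83.
At 27.1°: sec²(27.1°) = 1/0.8902² = 1.262.
Ratio = 11.83/1.262 = cos²(27.1°)/cos²(73.1°) ≈ 9.38.

9.38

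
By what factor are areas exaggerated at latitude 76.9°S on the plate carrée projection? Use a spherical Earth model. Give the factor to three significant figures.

4.41

In the plate carrée (x = Rλ, y = Rφ), meridians are true-scale (h = 1) and parallels are stretched by k = sec φ.
Areal scale = h·k = 1 × sec φ; at 76.9°, h = 1.000, k = 4.412, so h·k = 4.412.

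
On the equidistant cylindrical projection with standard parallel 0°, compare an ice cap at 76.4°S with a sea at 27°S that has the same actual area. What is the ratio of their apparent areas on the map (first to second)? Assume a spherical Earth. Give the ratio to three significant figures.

3.79

In the plate carrée (x = Rλ, y = Rφ), meridians are true-scale (h = 1) and parallels are stretched by k = sec φ.
Areal scale at 76.4°: h·k = 1.000 × 4.253 = 4.253.
Areal scale at 27°: h·k = 1.000 × 1.122 = 1.122.
Ratio = 4.253/1.122 ≈ 3.79.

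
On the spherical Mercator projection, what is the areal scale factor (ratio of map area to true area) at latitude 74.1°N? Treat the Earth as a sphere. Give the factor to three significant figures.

13.3

For Mercator, h = k = sec φ (a conformal cylindrical projection has a single point scale, 1/cos φ).
Areal scale = k² = sec²φ = 1/cos²(74.1°) = 1/0.2740² = 13.32.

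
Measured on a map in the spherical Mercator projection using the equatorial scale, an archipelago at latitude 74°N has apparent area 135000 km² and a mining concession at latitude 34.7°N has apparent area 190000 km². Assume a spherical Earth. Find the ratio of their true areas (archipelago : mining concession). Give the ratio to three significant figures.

Mercator's areal exaggeration is sec²φ; hence true area = (apparent area) · cos²φ.
True area of archipelago: 135000 × cos²(74°) = 135000 × 0.07598 = 10260 km².
True area of mining concession: 190000 × cos²(34.7°) = 190000 × 0.6759 = 128400 km².
Ratio = 10260 / 128400 ≈ 0.0799.

0.0799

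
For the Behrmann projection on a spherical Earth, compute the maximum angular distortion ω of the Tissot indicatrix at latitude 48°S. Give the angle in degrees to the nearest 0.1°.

29.2°

Behrmann is a cylindrical equal-area projection with standard parallels at ±30°. Cylindrical equal-area (φ₀ = 30°): h = cos φ / cos 30° along meridians, k = cos 30° / cos φ along parallels; h·k = 1.
At 48°: h = 0.7726, k = 1.294; principal scales a = 1.294, b = 0.7726.
sin(ω/2) = (a − b)/(a + b) = 0.5216/2.067 = 0.2524, so ω = 2 arcsin(0.2524) ≈ 29.2°.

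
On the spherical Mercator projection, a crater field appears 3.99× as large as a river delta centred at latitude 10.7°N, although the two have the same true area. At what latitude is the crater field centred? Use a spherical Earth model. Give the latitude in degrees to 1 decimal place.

60.5°

On Mercator, (apparent₁)/(apparent₂) = sec²φ₁ / sec²φ₂ when true areas are equal.
cos²φ₂ / cos²φ₁ = 3.99  ⇒  cos φ₁ = cos 10.7° / √3.99 = 0.9826/1.997 = 0.4919.
φ₁ = arccos(0.4919) ≈ 60.5°.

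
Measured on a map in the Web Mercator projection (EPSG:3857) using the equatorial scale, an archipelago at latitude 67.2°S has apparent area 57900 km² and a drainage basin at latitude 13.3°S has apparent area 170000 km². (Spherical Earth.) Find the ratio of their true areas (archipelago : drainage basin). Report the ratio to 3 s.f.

Mercator's areal exaggeration is sec²φ; hence true area = (apparent area) · cos²φ.
True area of archipelago: 57900 × cos²(67.2°) = 57900 × 0.1502 = 8695 km².
True area of drainage basin: 170000 × cos²(13.3°) = 170000 × 0.9471 = 161000 km².
Ratio = 8695 / 161000 ≈ 0.0540.

0.0540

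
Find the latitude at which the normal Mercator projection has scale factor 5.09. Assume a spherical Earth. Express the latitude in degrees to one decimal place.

Mercator scale is k = sec φ = 1/cos φ.
1/cos φ = 5.09  ⇒  cos φ = 0.1965  ⇒  φ = arccos(0.1965) ≈ 78.7°.

78.7°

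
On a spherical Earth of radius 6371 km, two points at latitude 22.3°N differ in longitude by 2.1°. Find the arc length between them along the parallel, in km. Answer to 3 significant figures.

216 km

Arc length along a parallel = R cos φ · Δλ (with Δλ in radians).
= 6371 × cos 22.3° × (2.1° × π/180) = 6371 × 0.9252 × 0.03665 ≈ 216 km.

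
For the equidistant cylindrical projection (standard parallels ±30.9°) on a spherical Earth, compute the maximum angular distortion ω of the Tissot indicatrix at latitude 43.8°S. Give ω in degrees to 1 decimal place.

9.9°

In the equirectangular projection with standard parallel φ₀ = 30.9° (x = Rλ cos φ₀, y = Rφ), meridians are true-scale (h = 1) and the parallel scale is k = cos φ₀ / cos φ.
At 43.8°: h = 1.000, k = 1.189; principal scales a = 1.189, b = 1.000.
sin(ω/2) = (a − b)/(a + b) = 0.1889/2.189 = 0.08628, so ω = 2 arcsin(0.08628) ≈ 9.9°.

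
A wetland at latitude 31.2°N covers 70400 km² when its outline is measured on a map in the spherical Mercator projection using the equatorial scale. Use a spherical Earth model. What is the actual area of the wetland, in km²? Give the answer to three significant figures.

For Mercator, h = k = sec φ (a conformal cylindrical projection has a single point scale, 1/cos φ).
Areal scale = k² = sec²φ = 1/cos²(31.2°) = 1/0.8554² = 1.367.
True area = apparent / (areal scale) = 70400 / 1.367 ≈ 51500 km².

51500 km²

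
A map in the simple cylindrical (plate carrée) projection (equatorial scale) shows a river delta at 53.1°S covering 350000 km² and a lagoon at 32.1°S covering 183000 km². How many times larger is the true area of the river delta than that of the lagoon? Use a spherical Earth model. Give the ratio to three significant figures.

1.36

Plate carrée has h = 1 and k = sec φ, giving areal scale sec φ; true area = (apparent area) · cos φ.
True area of river delta: 350000 × cos(53.1°) = 350000 × 0.6004 = 210100 km².
True area of lagoon: 183000 × cos(32.1°) = 183000 × 0.8471 = 155000 km².
Ratio = 210100 / 155000 ≈ 1.36.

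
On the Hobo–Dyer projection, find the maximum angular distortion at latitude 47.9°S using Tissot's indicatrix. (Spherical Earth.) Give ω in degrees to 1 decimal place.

Hobo–Dyer is a cylindrical equal-area projection with standard parallels at ±37.5°. For cylindrical equal-area with standard parallel φ₀, h = cos φ / cos φ₀ and k = cos φ₀ / cos φ, so h·k = 1.
At 47.9°: h = 0.8451, k = 1.183; principal scales a = 1.183, b = 0.8451.
sin(ω/2) = (a − b)/(a + b) = 0.3383/2.028 = 0.1668, so ω = 2 arcsin(0.1668) ≈ 19.2°.

19.2°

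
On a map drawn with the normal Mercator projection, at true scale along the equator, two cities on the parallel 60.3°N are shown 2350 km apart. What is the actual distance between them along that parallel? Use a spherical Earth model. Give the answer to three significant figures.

The Mercator projection is conformal; its linear scale factor is the same in every direction and equals sec φ = 1/cos φ.
Along the parallel at 60.3°, map distances are exaggerated by k = sec 60.3° = 2.018.
True distance = 2350 / 2.018 = 2350 × cos 60.3° ≈ 1160 km.

1160 km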